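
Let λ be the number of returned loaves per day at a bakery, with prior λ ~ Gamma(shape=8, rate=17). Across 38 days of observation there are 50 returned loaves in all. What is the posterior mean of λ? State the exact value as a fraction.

58/55

Total count 50 over total exposure 38 days.
Posterior: α' = 8 + 50 = 58, β' = 17 + 38 = 55.
Posterior mean = α'/β' = 58/55.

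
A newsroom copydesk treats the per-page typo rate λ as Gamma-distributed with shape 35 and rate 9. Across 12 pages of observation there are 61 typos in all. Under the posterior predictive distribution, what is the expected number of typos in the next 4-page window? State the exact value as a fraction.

128/7

Total count 61 over total exposure 12 pages.
The Gamma prior is conjugate for the Poisson rate, so λ | data ~ Gamma(35+61, 9+12) = Gamma(96, 21).
Predictive mean over a 4-page window = T·E[λ|data] = 4·96/21 = 128/7.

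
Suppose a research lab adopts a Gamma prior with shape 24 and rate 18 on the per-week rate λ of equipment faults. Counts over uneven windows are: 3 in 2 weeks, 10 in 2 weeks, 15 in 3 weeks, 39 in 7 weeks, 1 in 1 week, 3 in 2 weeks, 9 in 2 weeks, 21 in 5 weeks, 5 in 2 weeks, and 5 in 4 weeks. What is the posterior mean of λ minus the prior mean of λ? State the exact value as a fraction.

Total count: 3 + 10 + 15 + 39 + 1 + 3 + 9 + 21 + 5 + 5 = 111.
Total exposure: 2 + 2 + 3 + 7 + 1 + 2 + 2 + 5 + 2 + 4 = 30 weeks.
By Gamma–Poisson conjugacy, the posterior is Gamma(α + Σx, β + Σt) = Gamma(24 + 111, 18 + 30) = Gamma(135, 48).
Posterior mean = 135/48 = 45/16; prior mean = 24/18 = 4/3. Difference = 45/16 − 4/3 = 71/48.

71/48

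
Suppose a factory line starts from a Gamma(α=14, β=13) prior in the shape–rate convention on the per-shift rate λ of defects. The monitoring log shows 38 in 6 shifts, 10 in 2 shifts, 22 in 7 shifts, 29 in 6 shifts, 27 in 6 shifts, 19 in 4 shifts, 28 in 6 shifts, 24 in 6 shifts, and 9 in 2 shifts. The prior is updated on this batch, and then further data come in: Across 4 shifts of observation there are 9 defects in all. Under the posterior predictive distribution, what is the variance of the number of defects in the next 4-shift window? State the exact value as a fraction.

Total count: 38 + 10 + 22 + 29 + 27 + 19 + 28 + 24 + 9 = 206.
Total exposure: 6 + 2 + 7 + 6 + 6 + 4 + 6 + 6 + 2 = 45 shifts.
After the first batch: Gamma(14 + 206, 13 + 45) = Gamma(220, 58).
Total count 9 over total exposure 4 shifts.
After the second batch: Gamma(220 + 9, 58 + 4) = Gamma(229, 62).
The posterior predictive for a window of length T is Negative Binomial with variance T·α'·(β'+T)/β'² = 4·229·66/3844 = 15114/961.

15114/961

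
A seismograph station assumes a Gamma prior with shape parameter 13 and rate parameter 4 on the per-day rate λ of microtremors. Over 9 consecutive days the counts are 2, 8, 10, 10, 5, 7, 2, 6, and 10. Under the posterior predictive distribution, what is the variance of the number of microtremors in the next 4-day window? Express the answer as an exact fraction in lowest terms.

4964/169

Total count: 2 + 8 + 10 + 10 + 5 + 7 + 2 + 6 + 10 = 60.
Total exposure: 9 days.
Gamma(α, β) with Poisson data over total exposure Σt gives posterior Gamma(α+Σx, β+Σt) = Gamma(73, 13).
The posterior predictive for a window of length T is Negative Binomial with variance T·α'·(β'+T)/β'² = 4·73·17/169 = 4964/169.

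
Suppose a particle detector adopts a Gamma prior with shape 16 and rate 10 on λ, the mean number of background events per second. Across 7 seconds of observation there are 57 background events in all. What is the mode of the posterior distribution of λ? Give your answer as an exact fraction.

72/17

Total count 57 over total exposure 7 seconds.
Gamma(α, β) with Poisson data over total exposure Σt gives posterior Gamma(α+Σx, β+Σt) = Gamma(73, 17).
Posterior mode = (α'−1)/β' = 72/17.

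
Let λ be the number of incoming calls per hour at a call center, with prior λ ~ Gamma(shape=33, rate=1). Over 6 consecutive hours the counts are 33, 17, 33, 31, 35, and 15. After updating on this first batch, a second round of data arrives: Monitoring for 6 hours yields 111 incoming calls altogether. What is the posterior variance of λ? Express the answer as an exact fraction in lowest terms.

308/169

Total count: 33 + 17 + 33 + 31 + 35 + 15 = 164.
Total exposure: 6 hours.
After the first batch: Gamma(33 + 164, 1 + 6) = Gamma(197, 7).
Total count 111 over total exposure 6 hours.
After the second batch: Gamma(197 + 111, 7 + 6) = Gamma(308, 13).
Posterior variance = α'/β'² = 308/169.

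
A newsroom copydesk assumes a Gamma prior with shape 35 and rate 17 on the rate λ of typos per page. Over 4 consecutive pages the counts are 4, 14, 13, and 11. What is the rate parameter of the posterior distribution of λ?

21

Total count: 4 + 14 + 13 + 11 = 42.
Total exposure: 4 pages.
The Gamma prior is conjugate for the Poisson rate, so λ | data ~ Gamma(35+42, 17+4) = Gamma(77, 21).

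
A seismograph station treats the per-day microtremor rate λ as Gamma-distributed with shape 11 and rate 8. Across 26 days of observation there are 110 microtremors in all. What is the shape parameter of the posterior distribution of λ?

121

Total count 110 over total exposure 26 days.
Conjugate update: add total count to the shape and total exposure to the rate, giving Gamma(121, 34).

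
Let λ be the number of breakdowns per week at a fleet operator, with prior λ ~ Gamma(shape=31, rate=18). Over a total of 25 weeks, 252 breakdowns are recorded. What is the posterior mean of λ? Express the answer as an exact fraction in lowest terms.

283/43

Total count 252 over total exposure 25 weeks.
By Gamma–Poisson conjugacy, the posterior is Gamma(α + Σx, β + Σt) = Gamma(31 + 252, 18 + 25) = Gamma(283, 43).
Posterior mean = α'/β' = 283/43.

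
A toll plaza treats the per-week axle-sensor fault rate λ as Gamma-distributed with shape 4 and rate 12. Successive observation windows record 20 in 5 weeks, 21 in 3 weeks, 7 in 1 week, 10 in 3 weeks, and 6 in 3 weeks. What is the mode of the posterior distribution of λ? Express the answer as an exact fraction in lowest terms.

Total count: 20 + 21 + 7 + 10 + 6 = 64.
Total exposure: 5 + 3 + 1 + 3 + 3 = 15 weeks.
Posterior: α' = 4 + 64 = 68, β' = 12 + 15 = 27.
Posterior mode = (α'−1)/β' = 67/27.

67/27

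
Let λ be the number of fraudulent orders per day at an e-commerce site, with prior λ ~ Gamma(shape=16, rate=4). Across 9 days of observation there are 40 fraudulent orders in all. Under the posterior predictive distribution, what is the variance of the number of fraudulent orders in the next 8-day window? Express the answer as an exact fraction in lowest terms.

9408/169

Total count 40 over total exposure 9 days.
Gamma(α, β) with Poisson data over total exposure Σt gives posterior Gamma(α+Σx, β+Σt) = Gamma(56, 13).
The posterior predictive for a window of length T is Negative Binomial with variance T·α'·(β'+T)/β'² = 8·56·21/169 = 9408/169.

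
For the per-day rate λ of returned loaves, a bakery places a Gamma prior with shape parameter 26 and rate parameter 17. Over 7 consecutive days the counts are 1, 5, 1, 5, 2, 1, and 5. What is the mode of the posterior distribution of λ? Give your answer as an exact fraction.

Total count: 1 + 5 + 1 + 5 + 2 + 1 + 5 = 20.
Total exposure: 7 days.
Conjugate update: add total count to the shape and total exposure to the rate, giving Gamma(46, 24).
Posterior mode = (α'−1)/β' = 45/24 = 15/8.

15/8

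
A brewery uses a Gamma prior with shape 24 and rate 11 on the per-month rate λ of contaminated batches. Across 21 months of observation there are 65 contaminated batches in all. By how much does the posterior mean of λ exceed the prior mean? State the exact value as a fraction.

211/352

Total count 65 over total exposure 21 months.
By Gamma–Poisson conjugacy, the posterior is Gamma(α + Σx, β + Σt) = Gamma(24 + 65, 11 + 21) = Gamma(89, 32).
Posterior mean = 89/32 = 89/32; prior mean = 24/11 = 24/11. Difference = 89/32 − 24/11 = 211/352.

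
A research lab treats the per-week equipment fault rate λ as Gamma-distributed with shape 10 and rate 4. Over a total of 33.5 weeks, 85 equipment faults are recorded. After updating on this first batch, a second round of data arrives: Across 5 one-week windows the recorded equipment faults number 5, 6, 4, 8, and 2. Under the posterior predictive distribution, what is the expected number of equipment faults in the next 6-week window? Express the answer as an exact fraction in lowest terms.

288/17

Total count 85 over total exposure 33.5 weeks.
After the first batch: Gamma(10 + 85, 4 + 33.5) = Gamma(95, 75/2).
Total count: 5 + 6 + 4 + 8 + 2 = 25.
Total exposure: 5 weeks.
After the second batch: Gamma(95 + 25, 75/2 + 5) = Gamma(120, 85/2).
Predictive mean over a 6-week window = T·E[λ|data] = 6·120/(85/2) = 288/17.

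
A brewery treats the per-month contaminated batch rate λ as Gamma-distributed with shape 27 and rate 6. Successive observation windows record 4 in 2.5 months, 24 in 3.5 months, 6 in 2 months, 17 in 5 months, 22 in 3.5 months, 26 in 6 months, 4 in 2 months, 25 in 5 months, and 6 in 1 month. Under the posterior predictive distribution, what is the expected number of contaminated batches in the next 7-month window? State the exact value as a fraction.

2254/73

Total count: 4 + 24 + 6 + 17 + 22 + 26 + 4 + 25 + 6 = 134.
Total exposure: 2.5 + 3.5 + 2 + 5 + 3.5 + 6 + 2 + 5 + 1 = 30.5 months.
Gamma(α, β) with Poisson data over total exposure Σt gives posterior Gamma(α+Σx, β+Σt) = Gamma(161, 73/2).
Predictive mean over a 7-month window = T·E[λ|data] = 7·161/(73/2) = 2254/73.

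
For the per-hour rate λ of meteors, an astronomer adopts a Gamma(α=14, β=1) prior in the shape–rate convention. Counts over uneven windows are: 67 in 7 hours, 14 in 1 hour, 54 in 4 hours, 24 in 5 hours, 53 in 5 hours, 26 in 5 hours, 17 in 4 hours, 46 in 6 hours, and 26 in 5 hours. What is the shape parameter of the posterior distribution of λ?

Total count: 67 + 14 + 54 + 24 + 53 + 26 + 17 + 46 + 26 = 327.
Total exposure: 7 + 1 + 4 + 5 + 5 + 5 + 4 + 6 + 5 = 42 hours.
Gamma(α, β) with Poisson data over total exposure Σt gives posterior Gamma(α+Σx, β+Σt) = Gamma(341, 43).

341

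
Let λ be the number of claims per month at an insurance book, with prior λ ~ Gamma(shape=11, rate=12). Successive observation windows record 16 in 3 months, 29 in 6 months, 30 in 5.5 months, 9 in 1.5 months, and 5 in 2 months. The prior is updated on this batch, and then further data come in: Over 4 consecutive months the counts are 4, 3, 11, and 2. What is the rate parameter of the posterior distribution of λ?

Total count: 16 + 29 + 30 + 9 + 5 = 89.
Total exposure: 3 + 6 + 5.5 + 1.5 + 2 = 18 months.
After the first batch: Gamma(11 + 89, 12 + 18) = Gamma(100, 30).
Total count: 4 + 3 + 11 + 2 = 20.
Total exposure: 4 months.
After the second batch: Gamma(100 + 20, 30 + 4) = Gamma(120, 34).

34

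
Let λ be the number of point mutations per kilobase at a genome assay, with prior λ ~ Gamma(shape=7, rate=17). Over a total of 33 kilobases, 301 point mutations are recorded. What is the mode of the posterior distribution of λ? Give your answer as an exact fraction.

307/50

Total count 301 over total exposure 33 kilobases.
The Gamma prior is conjugate for the Poisson rate, so λ | data ~ Gamma(7+301, 17+33) = Gamma(308, 50).
Posterior mode = (α'−1)/β' = 307/50.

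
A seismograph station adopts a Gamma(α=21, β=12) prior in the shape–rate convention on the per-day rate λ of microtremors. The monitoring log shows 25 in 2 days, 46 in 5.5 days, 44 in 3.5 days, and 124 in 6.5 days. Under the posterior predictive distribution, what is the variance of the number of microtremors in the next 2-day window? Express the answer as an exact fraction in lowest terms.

Total count: 25 + 46 + 44 + 124 = 239.
Total exposure: 2 + 5.5 + 3.5 + 6.5 = 17.5 days.
Gamma(α, β) with Poisson data over total exposure Σt gives posterior Gamma(α+Σx, β+Σt) = Gamma(260, 59/2).
The posterior predictive for a window of length T is Negative Binomial with variance T·α'·(β'+T)/β'² = 2·260·(63/2)/(3481/4) = 65520/3481.

65520/3481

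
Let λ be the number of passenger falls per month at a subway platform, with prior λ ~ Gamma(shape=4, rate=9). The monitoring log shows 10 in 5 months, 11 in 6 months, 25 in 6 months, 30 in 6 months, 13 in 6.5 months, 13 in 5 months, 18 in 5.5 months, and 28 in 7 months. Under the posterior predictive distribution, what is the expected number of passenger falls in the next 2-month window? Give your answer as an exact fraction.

Total count: 10 + 11 + 25 + 30 + 13 + 13 + 18 + 28 = 148.
Total exposure: 5 + 6 + 6 + 6 + 6.5 + 5 + 5.5 + 7 = 47 months.
The Gamma prior is conjugate for the Poisson rate, so λ | data ~ Gamma(4+148, 9+47) = Gamma(152, 56).
Predictive mean over a 2-month window = T·E[λ|data] = 2·152/56 = 38/7.

38/7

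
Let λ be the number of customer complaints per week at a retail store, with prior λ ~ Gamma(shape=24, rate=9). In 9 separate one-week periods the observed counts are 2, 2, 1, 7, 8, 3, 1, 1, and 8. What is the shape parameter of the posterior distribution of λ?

Total count: 2 + 2 + 1 + 7 + 8 + 3 + 1 + 1 + 8 = 33.
Total exposure: 9 weeks.
By Gamma–Poisson conjugacy, the posterior is Gamma(α + Σx, β + Σt) = Gamma(24 + 33, 9 + 9) = Gamma(57, 18).

57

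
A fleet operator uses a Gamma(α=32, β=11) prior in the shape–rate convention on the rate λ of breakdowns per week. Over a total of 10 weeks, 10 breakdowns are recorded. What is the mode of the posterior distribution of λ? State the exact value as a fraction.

Total count 10 over total exposure 10 weeks.
The Gamma prior is conjugate for the Poisson rate, so λ | data ~ Gamma(32+10, 11+10) = Gamma(42, 21).
Posterior mode = (α'−1)/β' = 41/21.

41/21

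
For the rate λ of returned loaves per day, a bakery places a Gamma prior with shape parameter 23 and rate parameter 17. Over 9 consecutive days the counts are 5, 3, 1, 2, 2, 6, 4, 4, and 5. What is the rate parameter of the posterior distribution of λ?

Total count: 5 + 3 + 1 + 2 + 2 + 6 + 4 + 4 + 5 = 32.
Total exposure: 9 days.
Posterior: α' = 23 + 32 = 55, β' = 17 + 9 = 26.

26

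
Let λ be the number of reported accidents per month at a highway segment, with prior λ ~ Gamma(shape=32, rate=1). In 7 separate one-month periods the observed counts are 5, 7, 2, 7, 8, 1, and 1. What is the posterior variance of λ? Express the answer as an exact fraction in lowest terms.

Total count: 5 + 7 + 2 + 7 + 8 + 1 + 1 = 31.
Total exposure: 7 months.
Posterior: α' = 32 + 31 = 63, β' = 1 + 7 = 8.
Posterior variance = α'/β'² = 63/64.

63/64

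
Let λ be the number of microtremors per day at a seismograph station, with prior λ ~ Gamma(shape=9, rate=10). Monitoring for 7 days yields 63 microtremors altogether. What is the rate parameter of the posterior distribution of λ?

17

Total count 63 over total exposure 7 days.
By Gamma–Poisson conjugacy, the posterior is Gamma(α + Σx, β + Σt) = Gamma(9 + 63, 10 + 7) = Gamma(72, 17).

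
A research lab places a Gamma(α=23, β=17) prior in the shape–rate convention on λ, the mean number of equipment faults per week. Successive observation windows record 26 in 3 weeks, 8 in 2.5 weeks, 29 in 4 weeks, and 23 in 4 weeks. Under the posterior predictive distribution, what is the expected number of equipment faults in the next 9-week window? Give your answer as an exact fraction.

1962/61

Total count: 26 + 8 + 29 + 23 = 86.
Total exposure: 3 + 2.5 + 4 + 4 = 13.5 weeks.
Conjugate update: add total count to the shape and total exposure to the rate, giving Gamma(109, 61/2).
Predictive mean over a 9-week window = T·E[λ|data] = 9·109/(61/2) = 1962/61.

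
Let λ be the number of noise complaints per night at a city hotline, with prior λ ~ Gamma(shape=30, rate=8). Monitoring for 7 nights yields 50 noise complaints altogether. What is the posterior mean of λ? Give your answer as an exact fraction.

Total count 50 over total exposure 7 nights.
Conjugate update: add total count to the shape and total exposure to the rate, giving Gamma(80, 15).
Posterior mean = α'/β' = 80/15 = 16/3.

16/3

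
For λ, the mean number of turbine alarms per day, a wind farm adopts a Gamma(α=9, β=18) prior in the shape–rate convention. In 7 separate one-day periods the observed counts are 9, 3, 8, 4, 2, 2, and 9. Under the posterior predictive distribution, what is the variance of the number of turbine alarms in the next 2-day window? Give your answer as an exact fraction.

Total count: 9 + 3 + 8 + 4 + 2 + 2 + 9 = 37.
Total exposure: 7 days.
The Gamma prior is conjugate for the Poisson rate, so λ | data ~ Gamma(9+37, 18+7) = Gamma(46, 25).
The posterior predictive for a window of length T is Negative Binomial with variance T·α'·(β'+T)/β'² = 2·46·27/625 = 2484/625.

2484/625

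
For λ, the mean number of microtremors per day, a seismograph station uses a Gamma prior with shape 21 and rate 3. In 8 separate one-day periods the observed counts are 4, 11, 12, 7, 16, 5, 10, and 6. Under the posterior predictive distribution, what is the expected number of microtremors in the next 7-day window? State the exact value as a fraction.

644/11

Total count: 4 + 11 + 12 + 7 + 16 + 5 + 10 + 6 = 71.
Total exposure: 8 days.
Gamma(α, β) with Poisson data over total exposure Σt gives posterior Gamma(α+Σx, β+Σt) = Gamma(92, 11).
Predictive mean over a 7-day window = T·E[λ|data] = 7·92/11 = 644/11.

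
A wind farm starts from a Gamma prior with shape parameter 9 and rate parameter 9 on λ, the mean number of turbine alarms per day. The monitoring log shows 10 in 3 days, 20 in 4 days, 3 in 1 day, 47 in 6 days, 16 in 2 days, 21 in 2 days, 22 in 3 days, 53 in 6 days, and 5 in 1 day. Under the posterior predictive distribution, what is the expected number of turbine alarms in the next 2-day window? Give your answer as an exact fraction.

Total count: 10 + 20 + 3 + 47 + 16 + 21 + 22 + 53 + 5 = 197.
Total exposure: 3 + 4 + 1 + 6 + 2 + 2 + 3 + 6 + 1 = 28 days.
By Gamma–Poisson conjugacy, the posterior is Gamma(α + Σx, β + Σt) = Gamma(9 + 197, 9 + 28) = Gamma(206, 37).
Predictive mean over a 2-day window = T·E[λ|data] = 2·206/37 = 412/37.

412/37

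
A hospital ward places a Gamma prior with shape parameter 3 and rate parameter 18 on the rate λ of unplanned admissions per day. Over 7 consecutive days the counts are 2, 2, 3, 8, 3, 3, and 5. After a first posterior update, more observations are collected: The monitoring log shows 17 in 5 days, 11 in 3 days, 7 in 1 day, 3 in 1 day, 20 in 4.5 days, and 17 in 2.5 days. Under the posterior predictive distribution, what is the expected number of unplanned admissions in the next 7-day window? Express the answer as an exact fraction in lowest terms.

52/3

Total count: 2 + 2 + 3 + 8 + 3 + 3 + 5 = 26.
Total exposure: 7 days.
After the first batch: Gamma(3 + 26, 18 + 7) = Gamma(29, 25).
Total count: 17 + 11 + 7 + 3 + 20 + 17 = 75.
Total exposure: 5 + 3 + 1 + 1 + 4.5 + 2.5 = 17 days.
After the second batch: Gamma(29 + 75, 25 + 17) = Gamma(104, 42).
Predictive mean over a 7-day window = T·E[λ|data] = 7·104/42 = 52/3.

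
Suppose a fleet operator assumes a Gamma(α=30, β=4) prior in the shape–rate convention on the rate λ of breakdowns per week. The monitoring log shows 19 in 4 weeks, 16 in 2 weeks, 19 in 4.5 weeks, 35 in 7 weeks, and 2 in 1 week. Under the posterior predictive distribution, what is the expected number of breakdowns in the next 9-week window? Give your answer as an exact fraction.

Total count: 19 + 16 + 19 + 35 + 2 = 91.
Total exposure: 4 + 2 + 4.5 + 7 + 1 = 18.5 weeks.
Posterior: α' = 30 + 91 = 121, β' = 4 + 18.5 = 45/2.
Predictive mean over a 9-week window = T·E[λ|data] = 9·121/(45/2) = 242/5.

242/5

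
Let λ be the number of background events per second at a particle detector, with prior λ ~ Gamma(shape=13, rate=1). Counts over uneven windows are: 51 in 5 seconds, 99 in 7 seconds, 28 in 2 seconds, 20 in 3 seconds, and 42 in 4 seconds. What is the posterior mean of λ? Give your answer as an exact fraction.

23/2

Total count: 51 + 99 + 28 + 20 + 42 = 240.
Total exposure: 5 + 7 + 2 + 3 + 4 = 21 seconds.
Gamma(α, β) with Poisson data over total exposure Σt gives posterior Gamma(α+Σx, β+Σt) = Gamma(253, 22).
Posterior mean = α'/β' = 253/22 = 23/2.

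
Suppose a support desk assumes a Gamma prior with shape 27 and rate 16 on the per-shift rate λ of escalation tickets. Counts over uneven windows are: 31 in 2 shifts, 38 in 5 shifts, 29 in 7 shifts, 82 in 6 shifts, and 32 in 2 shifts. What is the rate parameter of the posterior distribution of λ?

38

Total count: 31 + 38 + 29 + 82 + 32 = 212.
Total exposure: 2 + 5 + 7 + 6 + 2 = 22 shifts.
By Gamma–Poisson conjugacy, the posterior is Gamma(α + Σx, β + Σt) = Gamma(27 + 212, 16 + 22) = Gamma(239, 38).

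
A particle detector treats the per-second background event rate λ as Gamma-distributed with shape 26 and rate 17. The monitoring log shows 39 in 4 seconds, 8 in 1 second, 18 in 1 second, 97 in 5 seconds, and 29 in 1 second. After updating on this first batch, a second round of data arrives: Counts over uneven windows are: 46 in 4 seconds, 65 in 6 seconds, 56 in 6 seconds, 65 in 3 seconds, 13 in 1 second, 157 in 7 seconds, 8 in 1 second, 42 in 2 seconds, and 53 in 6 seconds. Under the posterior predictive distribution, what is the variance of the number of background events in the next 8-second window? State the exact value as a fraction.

Total count: 39 + 8 + 18 + 97 + 29 = 191.
Total exposure: 4 + 1 + 1 + 5 + 1 = 12 seconds.
After the first batch: Gamma(26 + 191, 17 + 12) = Gamma(217, 29).
Total count: 46 + 65 + 56 + 65 + 13 + 157 + 8 + 42 + 53 = 505.
Total exposure: 4 + 6 + 6 + 3 + 1 + 7 + 1 + 2 + 6 = 36 seconds.
After the second batch: Gamma(217 + 505, 29 + 36) = Gamma(722, 65).
The posterior predictive for a window of length T is Negative Binomial with variance T·α'·(β'+T)/β'² = 8·722·73/4225 = 421648/4225.

421648/4225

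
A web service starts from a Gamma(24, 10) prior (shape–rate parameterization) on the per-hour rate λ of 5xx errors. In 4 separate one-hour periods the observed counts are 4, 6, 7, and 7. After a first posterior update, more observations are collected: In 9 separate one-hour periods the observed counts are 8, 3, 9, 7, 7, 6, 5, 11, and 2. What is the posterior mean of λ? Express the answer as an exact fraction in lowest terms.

Total count: 4 + 6 + 7 + 7 = 24.
Total exposure: 4 hours.
After the first batch: Gamma(24 + 24, 10 + 4) = Gamma(48, 14).
Total count: 8 + 3 + 9 + 7 + 7 + 6 + 5 + 11 + 2 = 58.
Total exposure: 9 hours.
After the second batch: Gamma(48 + 58, 14 + 9) = Gamma(106, 23).
Posterior mean = α'/β' = 106/23.

106/23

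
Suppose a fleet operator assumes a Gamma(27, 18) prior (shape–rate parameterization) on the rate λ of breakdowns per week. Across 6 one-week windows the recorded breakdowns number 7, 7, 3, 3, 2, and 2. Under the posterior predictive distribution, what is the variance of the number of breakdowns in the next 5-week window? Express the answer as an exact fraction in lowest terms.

2465/192

Total count: 7 + 7 + 3 + 3 + 2 + 2 = 24.
Total exposure: 6 weeks.
By Gamma–Poisson conjugacy, the posterior is Gamma(α + Σx, β + Σt) = Gamma(27 + 24, 18 + 6) = Gamma(51, 24).
The posterior predictive for a window of length T is Negative Binomial with variance T·α'·(β'+T)/β'² = 5·51·29/576 = 2465/192.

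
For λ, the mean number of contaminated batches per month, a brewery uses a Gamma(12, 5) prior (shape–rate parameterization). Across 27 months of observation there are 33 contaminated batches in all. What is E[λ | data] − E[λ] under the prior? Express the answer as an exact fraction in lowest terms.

-159/160

Total count 33 over total exposure 27 months.
The Gamma prior is conjugate for the Poisson rate, so λ | data ~ Gamma(12+33, 5+27) = Gamma(45, 32).
Posterior mean = 45/32 = 45/32; prior mean = 12/5 = 12/5. Difference = 45/32 − 12/5 = -159/160.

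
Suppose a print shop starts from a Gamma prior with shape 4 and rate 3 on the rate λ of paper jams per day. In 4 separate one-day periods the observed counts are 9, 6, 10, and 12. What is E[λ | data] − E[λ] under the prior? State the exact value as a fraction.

95/21

Total count: 9 + 6 + 10 + 12 = 37.
Total exposure: 4 days.
Gamma(α, β) with Poisson data over total exposure Σt gives posterior Gamma(α+Σx, β+Σt) = Gamma(41, 7).
Posterior mean = 41/7 = 41/7; prior mean = 4/3 = 4/3. Difference = 41/7 − 4/3 = 95/21.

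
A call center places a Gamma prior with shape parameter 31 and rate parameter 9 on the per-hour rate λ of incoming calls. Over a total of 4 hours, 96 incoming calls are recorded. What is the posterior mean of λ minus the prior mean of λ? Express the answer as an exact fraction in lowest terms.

Total count 96 over total exposure 4 hours.
The Gamma prior is conjugate for the Poisson rate, so λ | data ~ Gamma(31+96, 9+4) = Gamma(127, 13).
Posterior mean = 127/13 = 127/13; prior mean = 31/9 = 31/9. Difference = 127/13 − 31/9 = 740/117.

740/117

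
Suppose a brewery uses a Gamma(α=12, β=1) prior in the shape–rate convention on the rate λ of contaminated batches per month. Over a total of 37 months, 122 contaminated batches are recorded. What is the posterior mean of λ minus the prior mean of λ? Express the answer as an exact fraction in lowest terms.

-161/19

Total count 122 over total exposure 37 months.
The Gamma prior is conjugate for the Poisson rate, so λ | data ~ Gamma(12+122, 1+37) = Gamma(134, 38).
Posterior mean = 134/38 = 67/19; prior mean = 12/1 = 12. Difference = 67/19 − 12 = -161/19.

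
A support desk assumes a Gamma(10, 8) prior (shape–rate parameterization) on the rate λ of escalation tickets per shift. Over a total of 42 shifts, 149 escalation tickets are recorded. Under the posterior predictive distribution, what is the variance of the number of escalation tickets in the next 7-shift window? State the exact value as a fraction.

Total count 149 over total exposure 42 shifts.
Gamma(α, β) with Poisson data over total exposure Σt gives posterior Gamma(α+Σx, β+Σt) = Gamma(159, 50).
The posterior predictive for a window of length T is Negative Binomial with variance T·α'·(β'+T)/β'² = 7·159·57/2500 = 63441/2500.

63441/2500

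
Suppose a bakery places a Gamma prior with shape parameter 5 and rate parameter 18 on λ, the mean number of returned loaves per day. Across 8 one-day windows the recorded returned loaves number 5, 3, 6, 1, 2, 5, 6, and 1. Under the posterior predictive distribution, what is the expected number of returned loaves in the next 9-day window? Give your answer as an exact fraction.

153/13

Total count: 5 + 3 + 6 + 1 + 2 + 5 + 6 + 1 = 29.
Total exposure: 8 days.
The Gamma prior is conjugate for the Poisson rate, so λ | data ~ Gamma(5+29, 18+8) = Gamma(34, 26).
Predictive mean over a 9-day window = T·E[λ|data] = 9·34/26 = 153/13.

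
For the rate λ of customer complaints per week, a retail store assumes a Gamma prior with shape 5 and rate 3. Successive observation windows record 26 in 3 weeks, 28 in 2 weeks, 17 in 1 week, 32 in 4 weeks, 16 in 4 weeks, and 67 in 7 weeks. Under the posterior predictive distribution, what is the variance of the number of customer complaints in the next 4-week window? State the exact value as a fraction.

1337/36

Total count: 26 + 28 + 17 + 32 + 16 + 67 = 186.
Total exposure: 3 + 2 + 1 + 4 + 4 + 7 = 21 weeks.
Posterior: α' = 5 + 186 = 191, β' = 3 + 21 = 24.
The posterior predictive for a window of length T is Negative Binomial with variance T·α'·(β'+T)/β'² = 4·191·28/576 = 1337/36.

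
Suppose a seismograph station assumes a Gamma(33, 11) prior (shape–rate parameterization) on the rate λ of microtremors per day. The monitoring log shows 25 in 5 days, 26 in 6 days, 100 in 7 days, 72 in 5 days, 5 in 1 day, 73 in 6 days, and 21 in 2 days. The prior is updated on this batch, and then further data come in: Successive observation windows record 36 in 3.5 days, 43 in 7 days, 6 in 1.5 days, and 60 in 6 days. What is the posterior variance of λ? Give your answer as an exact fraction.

500/3721

Total count: 25 + 26 + 100 + 72 + 5 + 73 + 21 = 322.
Total exposure: 5 + 6 + 7 + 5 + 1 + 6 + 2 = 32 days.
After the first batch: Gamma(33 + 322, 11 + 32) = Gamma(355, 43).
Total count: 36 + 43 + 6 + 60 = 145.
Total exposure: 3.5 + 7 + 1.5 + 6 = 18 days.
After the second batch: Gamma(355 + 145, 43 + 18) = Gamma(500, 61).
Posterior variance = α'/β'² = 500/3721.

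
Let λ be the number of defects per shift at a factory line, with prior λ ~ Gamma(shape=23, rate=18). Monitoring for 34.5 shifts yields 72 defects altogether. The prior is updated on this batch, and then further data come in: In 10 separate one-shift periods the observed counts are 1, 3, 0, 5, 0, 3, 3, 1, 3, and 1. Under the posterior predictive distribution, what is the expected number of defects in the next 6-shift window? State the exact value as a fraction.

276/25

Total count 72 over total exposure 34.5 shifts.
After the first batch: Gamma(23 + 72, 18 + 34.5) = Gamma(95, 105/2).
Total count: 1 + 3 + 0 + 5 + 0 + 3 + 3 + 1 + 3 + 1 = 20.
Total exposure: 10 shifts.
After the second batch: Gamma(95 + 20, 105/2 + 10) = Gamma(115, 125/2).
Predictive mean over a 6-shift window = T·E[λ|data] = 6·115/(125/2) = 276/25.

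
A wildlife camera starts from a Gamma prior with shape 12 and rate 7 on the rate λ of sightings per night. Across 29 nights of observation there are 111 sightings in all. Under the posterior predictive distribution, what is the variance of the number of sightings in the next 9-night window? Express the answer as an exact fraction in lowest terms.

Total count 111 over total exposure 29 nights.
Posterior: α' = 12 + 111 = 123, β' = 7 + 29 = 36.
The posterior predictive for a window of length T is Negative Binomial with variance T·α'·(β'+T)/β'² = 9·123·45/1296 = 615/16.

615/16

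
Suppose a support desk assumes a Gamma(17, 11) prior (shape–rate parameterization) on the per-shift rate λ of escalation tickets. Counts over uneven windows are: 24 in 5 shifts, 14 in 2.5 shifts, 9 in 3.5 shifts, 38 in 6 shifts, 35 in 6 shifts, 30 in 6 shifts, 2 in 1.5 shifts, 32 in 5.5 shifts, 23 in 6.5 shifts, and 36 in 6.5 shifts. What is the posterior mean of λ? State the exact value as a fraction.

13/3

Total count: 24 + 14 + 9 + 38 + 35 + 30 + 2 + 32 + 23 + 36 = 243.
Total exposure: 5 + 2.5 + 3.5 + 6 + 6 + 6 + 1.5 + 5.5 + 6.5 + 6.5 = 49 shifts.
By Gamma–Poisson conjugacy, the posterior is Gamma(α + Σx, β + Σt) = Gamma(17 + 243, 11 + 49) = Gamma(260, 60).
Posterior mean = α'/β' = 260/60 = 13/3.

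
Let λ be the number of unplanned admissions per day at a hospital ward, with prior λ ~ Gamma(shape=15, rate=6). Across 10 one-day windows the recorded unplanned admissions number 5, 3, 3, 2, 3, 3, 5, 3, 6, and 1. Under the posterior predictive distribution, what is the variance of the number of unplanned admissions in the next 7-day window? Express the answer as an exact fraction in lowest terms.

Total count: 5 + 3 + 3 + 2 + 3 + 3 + 5 + 3 + 6 + 1 = 34.
Total exposure: 10 days.
Conjugate update: add total count to the shape and total exposure to the rate, giving Gamma(49, 16).
The posterior predictive for a window of length T is Negative Binomial with variance T·α'·(β'+T)/β'² = 7·49·23/256 = 7889/256.

7889/256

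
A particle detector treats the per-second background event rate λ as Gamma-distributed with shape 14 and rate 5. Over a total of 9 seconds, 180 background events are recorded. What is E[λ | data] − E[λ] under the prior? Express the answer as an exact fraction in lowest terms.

Total count 180 over total exposure 9 seconds.
By Gamma–Poisson conjugacy, the posterior is Gamma(α + Σx, β + Σt) = Gamma(14 + 180, 5 + 9) = Gamma(194, 14).
Posterior mean = 194/14 = 97/7; prior mean = 14/5 = 14/5. Difference = 97/7 − 14/5 = 387/35.

387/35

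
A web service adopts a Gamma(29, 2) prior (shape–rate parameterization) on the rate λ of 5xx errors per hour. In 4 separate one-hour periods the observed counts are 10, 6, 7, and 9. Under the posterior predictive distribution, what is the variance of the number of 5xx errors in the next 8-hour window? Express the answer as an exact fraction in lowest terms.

Total count: 10 + 6 + 7 + 9 = 32.
Total exposure: 4 hours.
Gamma(α, β) with Poisson data over total exposure Σt gives posterior Gamma(α+Σx, β+Σt) = Gamma(61, 6).
The posterior predictive for a window of length T is Negative Binomial with variance T·α'·(β'+T)/β'² = 8·61·14/36 = 1708/9.

1708/9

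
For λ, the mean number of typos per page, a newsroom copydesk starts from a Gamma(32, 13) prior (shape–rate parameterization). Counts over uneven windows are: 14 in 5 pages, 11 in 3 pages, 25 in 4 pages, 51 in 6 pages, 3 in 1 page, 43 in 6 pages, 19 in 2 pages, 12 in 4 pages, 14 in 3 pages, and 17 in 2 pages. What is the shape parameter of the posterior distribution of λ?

Total count: 14 + 11 + 25 + 51 + 3 + 43 + 19 + 12 + 14 + 17 = 209.
Total exposure: 5 + 3 + 4 + 6 + 1 + 6 + 2 + 4 + 3 + 2 = 36 pages.
The Gamma prior is conjugate for the Poisson rate, so λ | data ~ Gamma(32+209, 13+36) = Gamma(241, 49).

241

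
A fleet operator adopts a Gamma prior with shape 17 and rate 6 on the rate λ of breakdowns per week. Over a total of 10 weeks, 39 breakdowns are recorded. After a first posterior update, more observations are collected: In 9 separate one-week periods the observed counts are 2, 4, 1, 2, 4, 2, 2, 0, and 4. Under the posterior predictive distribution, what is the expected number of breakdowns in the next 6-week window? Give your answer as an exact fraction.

Total count 39 over total exposure 10 weeks.
After the first batch: Gamma(17 + 39, 6 + 10) = Gamma(56, 16).
Total count: 2 + 4 + 1 + 2 + 4 + 2 + 2 + 0 + 4 = 21.
Total exposure: 9 weeks.
After the second batch: Gamma(56 + 21, 16 + 9) = Gamma(77, 25).
Predictive mean over a 6-week window = T·E[λ|data] = 6·77/25 = 462/25.

462/25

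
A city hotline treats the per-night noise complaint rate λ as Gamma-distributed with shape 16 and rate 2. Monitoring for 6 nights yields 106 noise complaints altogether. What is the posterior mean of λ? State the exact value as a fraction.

61/4

Total count 106 over total exposure 6 nights.
Gamma(α, β) with Poisson data over total exposure Σt gives posterior Gamma(α+Σx, β+Σt) = Gamma(122, 8).
Posterior mean = α'/β' = 122/8 = 61/4.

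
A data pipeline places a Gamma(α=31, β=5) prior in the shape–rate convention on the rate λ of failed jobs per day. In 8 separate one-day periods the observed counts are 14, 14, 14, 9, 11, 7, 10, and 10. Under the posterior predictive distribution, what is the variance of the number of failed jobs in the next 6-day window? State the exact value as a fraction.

Total count: 14 + 14 + 14 + 9 + 11 + 7 + 10 + 10 = 89.
Total exposure: 8 days.
By Gamma–Poisson conjugacy, the posterior is Gamma(α + Σx, β + Σt) = Gamma(31 + 89, 5 + 8) = Gamma(120, 13).
The posterior predictive for a window of length T is Negative Binomial with variance T·α'·(β'+T)/β'² = 6·120·19/169 = 13680/169.

13680/169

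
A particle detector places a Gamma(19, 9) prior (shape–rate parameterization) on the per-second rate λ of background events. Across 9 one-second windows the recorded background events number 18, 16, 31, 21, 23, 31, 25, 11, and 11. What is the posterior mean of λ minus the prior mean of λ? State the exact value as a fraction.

Total count: 18 + 16 + 31 + 21 + 23 + 31 + 25 + 11 + 11 = 187.
Total exposure: 9 seconds.
Gamma(α, β) with Poisson data over total exposure Σt gives posterior Gamma(α+Σx, β+Σt) = Gamma(206, 18).
Posterior mean = 206/18 = 103/9; prior mean = 19/9 = 19/9. Difference = 103/9 − 19/9 = 28/3.

28/3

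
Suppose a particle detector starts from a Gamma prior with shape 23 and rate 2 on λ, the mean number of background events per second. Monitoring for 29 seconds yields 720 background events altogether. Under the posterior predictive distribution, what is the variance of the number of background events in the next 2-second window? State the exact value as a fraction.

Total count 720 over total exposure 29 seconds.
Conjugate update: add total count to the shape and total exposure to the rate, giving Gamma(743, 31).
The posterior predictive for a window of length T is Negative Binomial with variance T·α'·(β'+T)/β'² = 2·743·33/961 = 49038/961.

49038/961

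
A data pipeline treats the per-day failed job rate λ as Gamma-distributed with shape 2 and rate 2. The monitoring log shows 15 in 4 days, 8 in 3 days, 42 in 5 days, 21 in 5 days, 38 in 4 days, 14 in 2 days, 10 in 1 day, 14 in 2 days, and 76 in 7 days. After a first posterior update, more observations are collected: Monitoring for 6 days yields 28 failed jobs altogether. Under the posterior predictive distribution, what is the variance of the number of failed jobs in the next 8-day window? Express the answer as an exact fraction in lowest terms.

105056/1681

Total count: 15 + 8 + 42 + 21 + 38 + 14 + 10 + 14 + 76 = 238.
Total exposure: 4 + 3 + 5 + 5 + 4 + 2 + 1 + 2 + 7 = 33 days.
After the first batch: Gamma(2 + 238, 2 + 33) = Gamma(240, 35).
Total count 28 over total exposure 6 days.
After the second batch: Gamma(240 + 28, 35 + 6) = Gamma(268, 41).
The posterior predictive for a window of length T is Negative Binomial with variance T·α'·(β'+T)/β'² = 8·268·49/1681 = 105056/1681.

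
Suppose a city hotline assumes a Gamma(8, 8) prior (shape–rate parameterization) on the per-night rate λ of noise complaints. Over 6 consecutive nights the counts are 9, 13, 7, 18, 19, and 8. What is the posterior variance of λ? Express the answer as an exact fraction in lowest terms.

41/98

Total count: 9 + 13 + 7 + 18 + 19 + 8 = 74.
Total exposure: 6 nights.
Conjugate update: add total count to the shape and total exposure to the rate, giving Gamma(82, 14).
Posterior variance = α'/β'² = 82/196 = 41/98.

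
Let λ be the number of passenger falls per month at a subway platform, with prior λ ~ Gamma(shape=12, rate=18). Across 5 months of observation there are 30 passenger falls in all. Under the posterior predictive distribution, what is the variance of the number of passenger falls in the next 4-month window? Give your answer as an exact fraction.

4536/529

Total count 30 over total exposure 5 months.
By Gamma–Poisson conjugacy, the posterior is Gamma(α + Σx, β + Σt) = Gamma(12 + 30, 18 + 5) = Gamma(42, 23).
The posterior predictive for a window of length T is Negative Binomial with variance T·α'·(β'+T)/β'² = 4·42·27/529 = 4536/529.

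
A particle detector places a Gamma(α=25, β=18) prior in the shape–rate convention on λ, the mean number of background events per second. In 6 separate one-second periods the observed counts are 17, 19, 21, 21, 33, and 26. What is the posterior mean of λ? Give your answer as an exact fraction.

27/4

Total count: 17 + 19 + 21 + 21 + 33 + 26 = 137.
Total exposure: 6 seconds.
Gamma(α, β) with Poisson data over total exposure Σt gives posterior Gamma(α+Σx, β+Σt) = Gamma(162, 24).
Posterior mean = α'/β' = 162/24 = 27/4.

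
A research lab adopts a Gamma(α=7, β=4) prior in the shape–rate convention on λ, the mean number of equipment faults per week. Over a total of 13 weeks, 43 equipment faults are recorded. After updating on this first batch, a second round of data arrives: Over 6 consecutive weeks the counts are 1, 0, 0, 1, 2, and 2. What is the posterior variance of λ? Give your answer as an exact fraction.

56/529

Total count 43 over total exposure 13 weeks.
After the first batch: Gamma(7 + 43, 4 + 13) = Gamma(50, 17).
Total count: 1 + 0 + 0 + 1 + 2 + 2 = 6.
Total exposure: 6 weeks.
After the second batch: Gamma(50 + 6, 17 + 6) = Gamma(56, 23).
Posterior variance = α'/β'² = 56/529.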